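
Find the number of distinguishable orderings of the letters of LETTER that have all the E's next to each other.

60

Treat the 2 copies of E as a single block. The multiset to arrange is then {EE, L, R, T, T}, 5 items in all.
That gives (5)!/(2!) = 60 arrangements.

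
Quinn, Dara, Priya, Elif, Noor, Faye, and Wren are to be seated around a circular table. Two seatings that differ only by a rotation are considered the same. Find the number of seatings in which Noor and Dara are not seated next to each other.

480

Without the restriction there are (6)! = 720 seatings.
Seatings with Noor beside Dara: treat them as a block with 2 internal orders, giving 2 × (5)! = 240.
Subtracting, 720 − 240 = 480.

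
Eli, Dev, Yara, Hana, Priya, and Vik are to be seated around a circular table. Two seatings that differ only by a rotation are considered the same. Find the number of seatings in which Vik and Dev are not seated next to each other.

Without the restriction there are (5)! = 120 seatings.
Those with Vik next to Dev: fuse the pair into one unit and seat 5 units around a circle — 2·(4)! = 48.
Subtracting, 120 − 48 = 72.

72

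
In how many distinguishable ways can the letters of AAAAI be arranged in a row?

AAAAI has 5 letters with A appearing 4 times.
The number of distinct arrangements is 5!/(4!) = 120/24 = 5.

5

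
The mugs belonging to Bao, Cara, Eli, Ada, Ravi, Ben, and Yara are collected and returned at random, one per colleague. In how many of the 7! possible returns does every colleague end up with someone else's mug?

1854

This is the derangement count D_7: permutations of 7 items with no fixed point.
By inclusion–exclusion this is Σ_{j=0}^{7} (−1)^j C(7,j)·(7−j)!.
Computing: 5040 − 5040 + 2520 − 840 + 210 − 42 + 7 − 1 = 1854.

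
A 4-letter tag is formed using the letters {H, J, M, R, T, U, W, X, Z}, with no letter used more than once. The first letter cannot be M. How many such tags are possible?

2688

The first letter has 9−1 = 8 choices (anything except M).
The remaining 3 letters are filled from the other 8 symbols without repetition: 8 × 7 × 6 = 336.
Total: 8 × 336 = 2688.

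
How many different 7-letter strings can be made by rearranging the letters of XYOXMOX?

The 7 letters of XYOXMOX have repeats: O appearing twice and X appearing 3 times.
So there are 7! / (3!·2!) = 420 distinguishable arrangements.

420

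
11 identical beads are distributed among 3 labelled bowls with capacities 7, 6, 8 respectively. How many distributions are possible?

47

By stars and bars, unrestricted non-negative solutions to x_1+…+x_3 = 11 number C(11+2,2) = 78.
Subtract solutions that violate a single cap (substitute x_i' = x_i − (cap_i+1)): x_1 ≥ 8 gives C(5,2) = 10; x_2 ≥ 7 gives C(6,2) = 15; x_3 ≥ 9 gives C(4,2) = 6. Together 31.
No two caps can be exceeded simultaneously, so the pair terms are all 0.
By inclusion–exclusion the count is 78 − 31 + 0 = 47.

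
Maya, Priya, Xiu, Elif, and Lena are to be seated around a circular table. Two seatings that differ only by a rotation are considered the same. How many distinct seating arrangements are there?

Seat Maya anywhere (absorbing the rotational symmetry), then permute the other 4: (4)! = 24.

24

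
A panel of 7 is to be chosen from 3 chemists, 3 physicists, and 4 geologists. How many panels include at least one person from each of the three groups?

With no constraint there are C(10,7) = 120 possible selections.
Subtract selections that omit an entire group: no chemists → C(7,7) = 1; no physicists → C(7,7) = 1; no geologists → C(6,7) = 0.
Add back selections omitting two groups (i.e. drawn from a single group): C(3,7) + C(3,7) + C(4,7) = 0.
By inclusion–exclusion: 120 − 2 + 0 = 118.

118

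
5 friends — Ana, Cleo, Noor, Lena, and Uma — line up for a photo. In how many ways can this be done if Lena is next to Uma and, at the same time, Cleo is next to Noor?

24

Treat {Lena,Uma} as one block (2 orders) and {Cleo,Noor} as another (2 orders).
That leaves 3 units to arrange: 2 × 2 × 3! = 4 × 6 = 24.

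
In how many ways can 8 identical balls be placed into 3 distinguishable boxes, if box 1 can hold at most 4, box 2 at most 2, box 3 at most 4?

Without the upper bounds there are C(10,2) = 45 ways to split 8 among 3 boxes.
Subtract solutions that violate a single cap (substitute x_i' = x_i − (cap_i+1)): x_1 ≥ 5 gives C(5,2) = 10; x_2 ≥ 3 gives C(7,2) = 21; x_3 ≥ 5 gives C(5,2) = 10. Together 41.
Add back pairs where two caps are both exceeded: 1 + 0 + 1 = 2.
By inclusion–exclusion the count is 45 − 41 + 2 = 6.

6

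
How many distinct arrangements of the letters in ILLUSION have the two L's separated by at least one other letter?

Total arrangements of ILLUSION: 8!/(2!·2!) = 10080.
Arrangements with the L's together: treat LL as one letter, giving (7)!/(2!) = 2520.
Subtracting, 10080 − 2520 = 7560 arrangements keep the L's apart.

7560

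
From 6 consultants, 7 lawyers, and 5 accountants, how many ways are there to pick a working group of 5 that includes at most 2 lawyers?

Split by how many lawyers are chosen (0 through 2).
Sum: C(7,0)·C(11,5) + C(7,1)·C(11,4) + C(7,2)·C(11,3) = 462 + 2310 + 3465 = 6237.

6237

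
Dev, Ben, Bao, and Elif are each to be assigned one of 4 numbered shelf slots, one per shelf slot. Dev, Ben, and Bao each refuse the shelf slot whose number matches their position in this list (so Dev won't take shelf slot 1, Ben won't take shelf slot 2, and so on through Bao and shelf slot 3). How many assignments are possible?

Let Aᵢ (for i ∈ {1, 2, 3}) be the placements that put person i in their forbidden shelf slot. Any j of these fix j positions, leaving (4−j)! ways to fill the rest, and there are C(3,j) ways to pick which j.
By inclusion–exclusion, the number of valid placements is Σ_{j=0}^{3} (−1)^j C(3,j)·(4−j)!.
Computing: 24 − 18 + 6 − 1 = 11.

11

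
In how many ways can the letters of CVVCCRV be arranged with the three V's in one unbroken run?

Treat the 3 copies of V as a single block. The multiset to arrange is then {VVV, C, C, C, R}, 5 items in all.
That gives (5)!/(3!) = 20 arrangements.

20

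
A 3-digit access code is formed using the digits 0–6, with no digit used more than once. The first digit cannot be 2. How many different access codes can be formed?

The first digit has 7−1 = 6 choices (anything except 2).
The remaining 2 digits are filled from the other 6 symbols without repetition: 6 × 5 = 30.
Total: 6 × 30 = 180.

180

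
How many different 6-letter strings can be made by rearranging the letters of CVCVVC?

20

The 6 letters of CVCVVC have repeats: C appearing 3 times and V appearing 3 times.
Dividing 6! = 720 by 3!·3! = 36 for the repeated letters gives 20.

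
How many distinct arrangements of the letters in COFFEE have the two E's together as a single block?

Treat the 2 copies of E as a single block. The multiset to arrange is then {EE, C, F, F, O}, 5 items in all.
That gives (5)!/(2!) = 60 arrangements.

60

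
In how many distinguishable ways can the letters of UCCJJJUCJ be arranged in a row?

1260

The 9 letters of UCCJJJUCJ have repeats: C appearing 3 times, J appearing 4 times, and U appearing twice.
Dividing 9! = 362880 by 4!·3!·2! = 288 for the repeated letters gives 1260.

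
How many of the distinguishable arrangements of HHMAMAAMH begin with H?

Fix H in the first position and arrange the remaining 8 letters.
Those 8 letters have A appearing 3 times, H appearing twice, and M appearing 3 times, giving (8)!/(3!·3!·2!) = 560.

560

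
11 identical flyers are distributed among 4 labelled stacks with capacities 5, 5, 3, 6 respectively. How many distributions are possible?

106

Without the upper bounds there are C(14,3) = 364 ways to split 11 among 4 stacks.
Subtract solutions that violate a single cap (substitute x_i' = x_i − (cap_i+1)): x_1 ≥ 6 gives C(8,3) = 56; x_2 ≥ 6 gives C(8,3) = 56; x_3 ≥ 4 gives C(10,3) = 120; x_4 ≥ 7 gives C(7,3) = 35. Together 267.
Add back pairs where two caps are both exceeded: 0 + 4 + 0 + 4 + 0 + 1 = 9.
By inclusion–exclusion the count is 364 − 267 + 9 = 106.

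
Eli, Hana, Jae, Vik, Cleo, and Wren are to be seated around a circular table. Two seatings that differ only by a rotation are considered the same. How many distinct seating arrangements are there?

120

Around a circle, 6 distinct people have 6!/6 = (5)! = 120 rotationally distinct seatings.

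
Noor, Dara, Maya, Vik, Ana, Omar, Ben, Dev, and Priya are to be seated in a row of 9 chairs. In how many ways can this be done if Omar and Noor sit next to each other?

80640

Glue Omar and Noor into one block (2 internal orders), leaving 8 units to arrange in a row.
So the count is 2·(8)! = 80640.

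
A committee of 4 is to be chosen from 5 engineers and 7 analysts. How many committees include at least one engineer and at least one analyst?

With no constraint there are C(12,4) = 495 possible selections.
Selections missing a whole group: no engineers → C(7,4) = 35; no analysts → C(5,4) = 5.
Both groups omitted at once is impossible, so 495 − 40 = 455.

455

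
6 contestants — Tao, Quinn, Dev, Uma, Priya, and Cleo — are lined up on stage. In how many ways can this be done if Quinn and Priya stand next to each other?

240

Place the 4 others and the Quinn-Priya pair as 5 objects in a line; the pair has 2 internal arrangements.
So the count is 2·(5)! = 240.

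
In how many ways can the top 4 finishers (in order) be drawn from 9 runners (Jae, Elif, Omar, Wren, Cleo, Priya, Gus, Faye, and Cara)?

This is an ordered selection of 4 from 9: P(9,4).
That gives 9 × 8 × 7 × 6 = 3024.

3024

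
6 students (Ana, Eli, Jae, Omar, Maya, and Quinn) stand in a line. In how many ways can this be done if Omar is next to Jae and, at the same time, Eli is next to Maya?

96

Treat {Omar,Jae} as one block (2 orders) and {Eli,Maya} as another (2 orders).
That leaves 4 units to arrange: 2 × 2 × 4! = 4 × 24 = 96.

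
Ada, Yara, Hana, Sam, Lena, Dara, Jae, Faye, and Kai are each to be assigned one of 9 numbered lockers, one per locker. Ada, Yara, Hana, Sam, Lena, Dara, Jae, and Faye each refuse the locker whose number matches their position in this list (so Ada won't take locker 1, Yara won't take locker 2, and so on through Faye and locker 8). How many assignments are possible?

148329

Let Aᵢ (for 1 ≤ i ≤ 8) be the placements that put person i in their forbidden locker. Any j of these fix j positions, leaving (9−j)! ways to fill the rest, and there are C(8,j) ways to pick which j.
By inclusion–exclusion, the number of valid placements is Σ_{j=0}^{8} (−1)^j C(8,j)·(9−j)!.
Computing: 362880 − 322560 + 141120 − 40320 + 8400 − 1344 + 168 − 16 + 1 = 148329.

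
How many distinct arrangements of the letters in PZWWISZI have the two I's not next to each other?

3780

There are 8!/(2!·2!·2!) = 5040 arrangements of PZWWISZI in total.
If the two I's are adjacent, glue them into one block, leaving 7 items to arrange: (7)!/(2!·2!) = 1260 ways.
Hence 5040 − 1260 = 3780.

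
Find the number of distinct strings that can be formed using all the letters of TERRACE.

1260

The 7 letters of TERRACE have repeats: E appearing twice and R appearing twice.
So there are 7! / (2!·2!) = 1260 distinguishable arrangements.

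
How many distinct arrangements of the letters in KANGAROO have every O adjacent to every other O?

2520

Treat the 2 copies of O as a single block. The multiset to arrange is then {OO, A, A, G, K, N, R}, 7 items in all.
That gives (7)!/(2!) = 2520 arrangements.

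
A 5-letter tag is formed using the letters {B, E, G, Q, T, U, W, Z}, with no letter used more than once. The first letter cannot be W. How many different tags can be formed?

5880

The first letter has 8−1 = 7 choices (anything except W).
The remaining 4 letters are filled from the other 7 symbols without repetition: 7 × 6 × 5 × 4 = 840.
Total: 7 × 840 = 5880.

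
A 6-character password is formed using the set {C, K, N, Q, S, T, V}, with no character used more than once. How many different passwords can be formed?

5040

With no repetition, fill the 6 characters in order: 7 choices, then 6, down to 2.
That product is 7 × 6 × 5 × 4 × 3 × 2 = 5040.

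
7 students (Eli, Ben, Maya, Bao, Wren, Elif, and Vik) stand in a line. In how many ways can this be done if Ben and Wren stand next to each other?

1440

Place the 5 others and the Ben-Wren pair as 6 objects in a line; the pair has 2 internal arrangements.
So the count is 2·(6)! = 1440.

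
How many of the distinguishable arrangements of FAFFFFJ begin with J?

Fix J in the first position and arrange the remaining 6 letters.
Those 6 letters have F appearing 5 times, giving (6)!/(5!) = 6.

6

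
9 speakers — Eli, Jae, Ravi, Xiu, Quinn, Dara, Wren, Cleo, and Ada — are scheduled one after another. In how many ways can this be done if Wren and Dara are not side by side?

Of the 9! = 362880 arrangements, those with Wren and Dara adjacent number 2 × 8! = 80640 (treat the pair as a block with 2 internal orders).
So 362880 − 80640 = 282240 arrangements keep them apart.

282240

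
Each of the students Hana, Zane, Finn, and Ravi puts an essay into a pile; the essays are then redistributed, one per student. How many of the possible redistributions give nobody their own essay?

9

Count assignments avoiding every fixed point. For any j of the 4 students fixed to their own essay, the other 4−j can be arranged in (4−j)! ways.
By inclusion–exclusion this is Σ_{j=0}^{4} (−1)^j C(4,j)·(4−j)!.
Computing: 24 − 24 + 12 − 4 + 1 = 9.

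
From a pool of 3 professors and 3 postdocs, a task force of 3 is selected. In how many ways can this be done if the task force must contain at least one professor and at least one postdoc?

18

Unrestricted: C(6,3) = 20 ways to pick any 3 of the 6.
Selections missing a whole group: no professors → C(3,3) = 1; no postdocs → C(3,3) = 1.
Both groups omitted at once is impossible, so 20 − 2 = 18.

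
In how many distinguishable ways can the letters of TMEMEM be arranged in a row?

The 6 letters of TMEMEM have repeats: E appearing twice and M appearing 3 times.
Dividing 6! = 720 by 3!·2! = 12 for the repeated letters gives 60.

60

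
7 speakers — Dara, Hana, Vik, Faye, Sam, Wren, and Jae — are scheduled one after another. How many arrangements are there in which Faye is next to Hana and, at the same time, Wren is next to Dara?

480

Treat {Faye,Hana} as one block (2 orders) and {Wren,Dara} as another (2 orders).
That leaves 5 units to arrange: 2 × 2 × 5! = 4 × 120 = 480.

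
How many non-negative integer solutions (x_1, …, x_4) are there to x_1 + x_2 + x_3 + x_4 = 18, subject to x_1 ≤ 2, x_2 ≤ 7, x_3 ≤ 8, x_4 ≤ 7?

64

Ignoring the caps, the number of non-negative solutions to x_1+…+x_4 = 18 is C(21,3) = 1330.
Subtract solutions that violate a single cap (substitute x_i' = x_i − (cap_i+1)): x_1 ≥ 3 gives C(18,3) = 816; x_2 ≥ 8 gives C(13,3) = 286; x_3 ≥ 9 gives C(12,3) = 220; x_4 ≥ 8 gives C(13,3) = 286. Together 1608.
Add back pairs where two caps are both exceeded: 120 + 84 + 120 + 4 + 10 + 4 = 342.
By inclusion–exclusion the count is 1330 − 1608 + 342 = 64.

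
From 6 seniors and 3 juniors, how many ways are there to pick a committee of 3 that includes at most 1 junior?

Split by how many juniors are chosen (0 through 1).
Sum: C(3,0)·C(6,3) + C(3,1)·C(6,2) = 20 + 45 = 65.

65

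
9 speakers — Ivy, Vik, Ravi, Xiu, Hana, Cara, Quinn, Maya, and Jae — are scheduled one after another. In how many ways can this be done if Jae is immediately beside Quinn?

80640

Place the 7 others and the Jae-Quinn pair as 8 objects in a line; the pair has 2 internal arrangements.
That gives 2 × 8! = 2 × 40320 = 80640.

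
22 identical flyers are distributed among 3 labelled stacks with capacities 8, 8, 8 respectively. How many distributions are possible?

6

Without the upper bounds there are C(24,2) = 276 ways to split 22 among 3 stacks.
Subtract solutions that violate a single cap (substitute x_i' = x_i − (cap_i+1)): x_1 ≥ 9 gives C(15,2) = 105; x_2 ≥ 9 gives C(15,2) = 105; x_3 ≥ 9 gives C(15,2) = 105. Together 315.
Add back pairs where two caps are both exceeded: 15 + 15 + 15 = 45.
By inclusion–exclusion the count is 276 − 315 + 45 = 6.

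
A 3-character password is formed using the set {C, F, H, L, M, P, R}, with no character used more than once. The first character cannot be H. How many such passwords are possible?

180

The first character has 7−1 = 6 choices (anything except H).
The remaining 2 characters are filled from the other 6 symbols without repetition: 6 × 5 = 30.
Total: 6 × 30 = 180.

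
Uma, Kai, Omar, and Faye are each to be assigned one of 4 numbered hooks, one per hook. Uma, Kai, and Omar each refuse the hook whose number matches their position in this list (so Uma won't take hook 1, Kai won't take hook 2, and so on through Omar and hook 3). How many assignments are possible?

Let Aᵢ (for i ∈ {1, 2, 3}) be the placements that put person i in their forbidden hook. Any j of these fix j positions, leaving (4−j)! ways to fill the rest, and there are C(3,j) ways to pick which j.
By inclusion–exclusion, the number of valid placements is Σ_{j=0}^{3} (−1)^j C(3,j)·(4−j)!.
Computing: 24 − 18 + 6 − 1 = 11.

11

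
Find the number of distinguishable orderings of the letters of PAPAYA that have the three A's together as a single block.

12

Treat the 3 copies of A as a single block. The multiset to arrange is then {AAA, P, P, Y}, 4 items in all.
That gives (4)!/(2!) = 12 arrangements.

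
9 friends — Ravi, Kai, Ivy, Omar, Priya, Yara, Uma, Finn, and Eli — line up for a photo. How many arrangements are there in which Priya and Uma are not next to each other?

282240

Of the 9! = 362880 arrangements, those with Priya and Uma adjacent number 2 × 8! = 80640 (treat the pair as a block with 2 internal orders).
Complementary counting: 362880 − 80640 = 282240.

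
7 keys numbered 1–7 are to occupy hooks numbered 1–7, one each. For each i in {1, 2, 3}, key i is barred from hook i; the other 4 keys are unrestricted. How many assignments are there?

3216

Let Aᵢ (for i ∈ {1, 2, 3}) be the placements that put key i in its forbidden hook. Any j of these fix j positions, leaving (7−j)! ways to fill the rest, and there are C(3,j) ways to pick which j.
By inclusion–exclusion, the number of valid placements is Σ_{j=0}^{3} (−1)^j C(3,j)·(7−j)!.
Computing: 5040 − 2160 + 360 − 24 = 3216.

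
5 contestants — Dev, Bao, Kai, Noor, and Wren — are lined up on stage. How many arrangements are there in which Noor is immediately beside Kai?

48

Place the 3 others and the Noor-Kai pair as 4 objects in a line; the pair has 2 internal arrangements.
So the count is 2·(4)! = 48.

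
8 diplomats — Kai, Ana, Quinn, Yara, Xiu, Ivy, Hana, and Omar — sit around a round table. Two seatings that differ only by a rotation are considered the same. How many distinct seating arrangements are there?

Fix one person's seat to break rotational symmetry; the remaining 7 people can be arranged in (7)! = 5040 ways.

5040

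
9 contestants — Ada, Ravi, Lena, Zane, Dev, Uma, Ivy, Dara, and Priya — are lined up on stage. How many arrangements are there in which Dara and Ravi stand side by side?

Treat {Dara, Ravi} as a single unit. There are 8 units to order, and the pair itself can be ordered 2 ways.
That gives 2 × 8! = 2 × 40320 = 80640.

80640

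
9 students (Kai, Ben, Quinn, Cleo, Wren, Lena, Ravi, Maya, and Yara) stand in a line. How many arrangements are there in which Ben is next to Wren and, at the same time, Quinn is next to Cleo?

20160

Treat {Ben,Wren} as one block (2 orders) and {Quinn,Cleo} as another (2 orders).
That leaves 7 units to arrange: 2 × 2 × 7! = 4 × 5040 = 20160.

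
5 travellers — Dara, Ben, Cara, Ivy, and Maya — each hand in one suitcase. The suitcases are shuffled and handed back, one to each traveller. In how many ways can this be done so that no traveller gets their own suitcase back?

Let Aᵢ be the assignments in which traveller i gets their own suitcase. We want the size of the complement of A₁∪…∪A_5.
By inclusion–exclusion this is Σ_{j=0}^{5} (−1)^j C(5,j)·(5−j)!.
Computing: 120 − 120 + 60 − 20 + 5 − 1 = 44.

44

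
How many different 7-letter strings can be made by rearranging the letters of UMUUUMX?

105

Letter multiplicities in UMUUUMX: M×2, U×4, X×1.
The number of distinct arrangements is 7!/(4!·2!) = 5040/48 = 105.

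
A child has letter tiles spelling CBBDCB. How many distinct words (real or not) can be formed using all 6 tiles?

The 6 letters of CBBDCB have repeats: B appearing 3 times and C appearing twice.
The number of distinct arrangements is 6!/(3!·2!) = 720/12 = 60.

60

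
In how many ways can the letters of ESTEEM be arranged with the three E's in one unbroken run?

24

Treat the 3 copies of E as a single block. The multiset to arrange is then {EEE, M, S, T}, 4 items in all.
All 4 items are distinct, so there are (4)! = 24 arrangements.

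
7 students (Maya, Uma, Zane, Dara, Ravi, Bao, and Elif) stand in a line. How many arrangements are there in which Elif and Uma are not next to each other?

Of the 7! = 5040 arrangements, those with Elif and Uma adjacent number 2 × 6! = 1440 (treat the pair as a block with 2 internal orders).
Complementary counting: 5040 − 1440 = 3600.

3600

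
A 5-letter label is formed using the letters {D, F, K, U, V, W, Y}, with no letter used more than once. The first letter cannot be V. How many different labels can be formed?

2160

The first letter has 7−1 = 6 choices (anything except V).
The remaining 4 letters are filled from the other 6 symbols without repetition: 6 × 5 × 4 × 3 = 360.
Total: 6 × 360 = 2160.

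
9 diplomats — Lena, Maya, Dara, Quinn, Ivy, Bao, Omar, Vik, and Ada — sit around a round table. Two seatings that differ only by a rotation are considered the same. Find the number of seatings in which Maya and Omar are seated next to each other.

Glue Maya and Omar into a block (2 internal orders). Seating 8 units around a circle gives (7)! arrangements.
So 2 × (7)! = 2 × 5040 = 10080.

10080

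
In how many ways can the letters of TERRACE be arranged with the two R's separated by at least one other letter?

900

There are 7!/(2!·2!) = 1260 arrangements of TERRACE in total.
Arrangements with the R's together: treat RR as one letter, giving (6)!/(2!) = 360.
Subtracting, 1260 − 360 = 900 arrangements keep the R's apart.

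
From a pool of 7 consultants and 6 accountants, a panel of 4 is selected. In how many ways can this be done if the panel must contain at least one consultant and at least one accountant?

665

With no constraint there are C(13,4) = 715 possible selections.
Selections missing a whole group: no consultants → C(6,4) = 15; no accountants → C(7,4) = 35.
Both groups omitted at once is impossible, so 715 − 50 = 665.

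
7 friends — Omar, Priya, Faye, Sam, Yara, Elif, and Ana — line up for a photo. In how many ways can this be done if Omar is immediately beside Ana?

Glue Omar and Ana into one block (2 internal orders), leaving 6 units to arrange in a row.
So the count is 2·(6)! = 1440.

1440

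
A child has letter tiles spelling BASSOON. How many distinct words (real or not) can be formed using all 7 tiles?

1260

BASSOON has 7 letters with O appearing twice and S appearing twice.
So there are 7! / (2!·2!) = 1260 distinguishable arrangements.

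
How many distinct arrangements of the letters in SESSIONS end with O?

210

With the last slot taken by O, it remains to arrange the other 7 letters (SESSINS).
Those 7 letters have S appearing 4 times, giving (7)!/(4!) = 210.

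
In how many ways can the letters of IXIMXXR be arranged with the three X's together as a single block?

60

Treat the 3 copies of X as a single block. The multiset to arrange is then {XXX, I, I, M, R}, 5 items in all.
That gives (5)!/(2!) = 60 arrangements.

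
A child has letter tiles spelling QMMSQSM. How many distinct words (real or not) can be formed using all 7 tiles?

Letter multiplicities in QMMSQSM: M×3, Q×2, S×2.
So there are 7! / (3!·2!·2!) = 210 distinguishable arrangements.

210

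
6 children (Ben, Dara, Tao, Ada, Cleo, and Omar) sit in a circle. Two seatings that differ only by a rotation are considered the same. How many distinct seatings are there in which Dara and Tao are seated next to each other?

Treat {Dara, Tao} as one unit (2 internal orders) and seat the resulting 5 units around the table: (4)! circular arrangements.
So 2 × (4)! = 2 × 24 = 48.

48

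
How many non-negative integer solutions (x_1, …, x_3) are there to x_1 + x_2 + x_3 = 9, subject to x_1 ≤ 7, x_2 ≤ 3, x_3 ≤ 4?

Ignoring the caps, the number of non-negative solutions to x_1+…+x_3 = 9 is C(11,2) = 55.
Subtract solutions that violate a single cap (substitute x_i' = x_i − (cap_i+1)): x_1 ≥ 8 gives C(3,2) = 3; x_2 ≥ 4 gives C(7,2) = 21; x_3 ≥ 5 gives C(6,2) = 15. Together 39.
Add back pairs where two caps are both exceeded: 0 + 0 + 1 = 1.
By inclusion–exclusion the count is 55 − 39 + 1 = 17.

17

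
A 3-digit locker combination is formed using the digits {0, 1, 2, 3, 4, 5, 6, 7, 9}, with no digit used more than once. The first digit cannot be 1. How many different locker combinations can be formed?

448

The first digit has 9−1 = 8 choices (anything except 1).
The remaining 2 digits are filled from the other 8 symbols without repetition: 8 × 7 = 56.
Total: 8 × 56 = 448.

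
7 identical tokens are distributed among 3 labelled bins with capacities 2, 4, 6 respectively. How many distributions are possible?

By stars and bars, unrestricted non-negative solutions to x_1+…+x_3 = 7 number C(7+2,2) = 36.
Subtract solutions that violate a single cap (substitute x_i' = x_i − (cap_i+1)): x_1 ≥ 3 gives C(6,2) = 15; x_2 ≥ 5 gives C(4,2) = 6; x_3 ≥ 7 gives C(2,2) = 1. Together 22.
No two caps can be exceeded simultaneously, so the pair terms are all 0.
By inclusion–exclusion the count is 36 − 22 + 0 = 14.

14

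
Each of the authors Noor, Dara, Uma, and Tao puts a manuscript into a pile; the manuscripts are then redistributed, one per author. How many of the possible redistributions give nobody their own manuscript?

Let Aᵢ be the assignments in which author i gets their own manuscript. We want the size of the complement of A₁∪…∪A_4.
By inclusion–exclusion this is Σ_{j=0}^{4} (−1)^j C(4,j)·(4−j)!.
Computing: 24 − 24 + 12 − 4 + 1 = 9.

9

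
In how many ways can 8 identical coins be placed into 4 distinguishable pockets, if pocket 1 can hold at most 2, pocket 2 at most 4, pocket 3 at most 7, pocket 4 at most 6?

Ignoring the caps, the number of non-negative solutions to x_1+…+x_4 = 8 is C(11,3) = 165.
Subtract solutions that violate a single cap (substitute x_i' = x_i − (cap_i+1)): x_1 ≥ 3 gives C(8,3) = 56; x_2 ≥ 5 gives C(6,3) = 20; x_3 ≥ 8 gives C(3,3) = 1; x_4 ≥ 7 gives C(4,3) = 4. Together 81.
Add back pairs where two caps are both exceeded: 1 + 0 + 0 + 0 + 0 + 0 = 1.
By inclusion–exclusion the count is 165 − 81 + 1 = 85.

85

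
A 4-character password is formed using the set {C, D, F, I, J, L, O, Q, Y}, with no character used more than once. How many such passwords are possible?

3024

Choose and order 4 of the 9 symbols: the first character has 9 options, the next 8, then 7, 6.
9 × 8 × 7 × 6 = 3024.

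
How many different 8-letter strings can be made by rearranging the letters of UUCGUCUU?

UUCGUCUU has 8 letters with C appearing twice and U appearing 5 times.
Dividing 8! = 40320 by 5!·2! = 240 for the repeated letters gives 168.

168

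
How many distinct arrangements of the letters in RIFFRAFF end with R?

Fix R in the last position and arrange the remaining 7 letters.
Those 7 letters have F appearing 4 times, giving (7)!/(4!) = 210.

210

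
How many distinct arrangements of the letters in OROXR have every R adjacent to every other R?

12

Treat the 2 copies of R as a single block. The multiset to arrange is then {RR, O, O, X}, 4 items in all.
That gives (4)!/(2!) = 12 arrangements.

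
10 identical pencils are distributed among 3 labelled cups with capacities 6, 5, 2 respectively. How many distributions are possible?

9

Ignoring the caps, the number of non-negative solutions to x_1+…+x_3 = 10 is C(12,2) = 66.
Subtract solutions that violate a single cap (substitute x_i' = x_i − (cap_i+1)): x_1 ≥ 7 gives C(5,2) = 10; x_2 ≥ 6 gives C(6,2) = 15; x_3 ≥ 3 gives C(9,2) = 36. Together 61.
Add back pairs where two caps are both exceeded: 0 + 1 + 3 = 4.
By inclusion–exclusion the count is 66 − 61 + 4 = 9.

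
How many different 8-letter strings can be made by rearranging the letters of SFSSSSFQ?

168

The 8 letters of SFSSSSFQ have repeats: F appearing twice and S appearing 5 times.
Dividing 8! = 40320 by 5!·2! = 240 for the repeated letters gives 168.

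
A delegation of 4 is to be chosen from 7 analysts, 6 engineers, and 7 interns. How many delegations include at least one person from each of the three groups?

2499

Unrestricted: C(20,4) = 4845 ways to pick any 4 of the 20.
Subtract selections that omit an entire group: no analysts → C(13,4) = 715; no engineers → C(14,4) = 1001; no interns → C(13,4) = 715.
Add back selections omitting two groups (i.e. drawn from a single group): C(7,4) + C(6,4) + C(7,4) = 85.
By inclusion–exclusion: 4845 − 2431 + 85 = 2499.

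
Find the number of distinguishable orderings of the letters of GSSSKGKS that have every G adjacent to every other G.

Treat the 2 copies of G as a single block. The multiset to arrange is then {GG, K, K, S, S, S, S}, 7 items in all.
That gives (7)!/(4!·2!) = 105 arrangements.

105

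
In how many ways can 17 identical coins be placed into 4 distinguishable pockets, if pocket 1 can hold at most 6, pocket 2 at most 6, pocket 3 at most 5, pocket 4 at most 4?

35

Without the upper bounds there are C(20,3) = 1140 ways to split 17 among 4 pockets.
Subtract solutions that violate a single cap (substitute x_i' = x_i − (cap_i+1)): x_1 ≥ 7 gives C(13,3) = 286; x_2 ≥ 7 gives C(13,3) = 286; x_3 ≥ 6 gives C(14,3) = 364; x_4 ≥ 5 gives C(15,3) = 455. Together 1391.
Add back pairs where two caps are both exceeded: 20 + 35 + 56 + 35 + 56 + 84 = 286.
By inclusion–exclusion the count is 1140 − 1391 + 286 = 35.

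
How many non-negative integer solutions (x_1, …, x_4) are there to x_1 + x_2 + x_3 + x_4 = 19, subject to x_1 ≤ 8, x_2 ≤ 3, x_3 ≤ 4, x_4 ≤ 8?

34

Without the upper bounds there are C(22,3) = 1540 ways to split 19 among 4 variables.
Subtract solutions that violate a single cap (substitute x_i' = x_i − (cap_i+1)): x_1 ≥ 9 gives C(13,3) = 286; x_2 ≥ 4 gives C(18,3) = 816; x_3 ≥ 5 gives C(17,3) = 680; x_4 ≥ 9 gives C(13,3) = 286. Together 2068.
Add back pairs where two caps are both exceeded: 84 + 56 + 4 + 286 + 84 + 56 = 570.
Subtract triples: 4 + 0 + 0 + 4 = 8.
By inclusion–exclusion the count is 1540 − 2068 + 570 − 8 = 34.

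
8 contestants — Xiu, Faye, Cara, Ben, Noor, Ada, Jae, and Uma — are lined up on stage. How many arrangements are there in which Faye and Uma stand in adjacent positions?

Place the 6 others and the Faye-Uma pair as 7 objects in a line; the pair has 2 internal arrangements.
So the count is 2·(7)! = 10080.

10080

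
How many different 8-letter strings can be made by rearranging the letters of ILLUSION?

10080

Letter multiplicities in ILLUSION: I×2, L×2, N×1, O×1, S×1, U×1.
The number of distinct arrangements is 8!/(2!·2!) = 40320/4 = 10080.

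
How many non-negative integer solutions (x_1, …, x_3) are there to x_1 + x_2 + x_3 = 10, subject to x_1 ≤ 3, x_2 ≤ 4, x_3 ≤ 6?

10

Without the upper bounds there are C(12,2) = 66 ways to split 10 among 3 variables.
Subtract solutions that violate a single cap (substitute x_i' = x_i − (cap_i+1)): x_1 ≥ 4 gives C(8,2) = 28; x_2 ≥ 5 gives C(7,2) = 21; x_3 ≥ 7 gives C(5,2) = 10. Together 59.
Add back pairs where two caps are both exceeded: 3 + 0 + 0 = 3.
By inclusion–exclusion the count is 66 − 59 + 3 = 10.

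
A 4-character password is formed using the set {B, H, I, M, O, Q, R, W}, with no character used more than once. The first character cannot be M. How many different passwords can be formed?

1470

The first character has 8−1 = 7 choices (anything except M).
The remaining 3 characters are filled from the other 7 symbols without repetition: 7 × 6 × 5 = 210.
Total: 7 × 210 = 1470.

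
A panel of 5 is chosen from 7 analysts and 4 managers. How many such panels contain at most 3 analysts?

Split by how many analysts are chosen (0 through 3).
Sum: C(7,0)·C(4,5) + C(7,1)·C(4,4) + C(7,2)·C(4,3) + C(7,3)·C(4,2) = 0 + 7 + 84 + 210 = 301.

301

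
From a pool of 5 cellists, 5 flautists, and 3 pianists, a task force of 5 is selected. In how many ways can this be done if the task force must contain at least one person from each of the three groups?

With no constraint there are C(13,5) = 1287 possible selections.
Selections missing a whole group: no cellists → C(8,5) = 56; no flautists → C(8,5) = 56; no pianists → C(10,5) = 252.
Add back selections omitting two groups (i.e. drawn from a single group): C(5,5) + C(5,5) + C(3,5) = 2.
By inclusion–exclusion: 1287 − 364 + 2 = 925.

925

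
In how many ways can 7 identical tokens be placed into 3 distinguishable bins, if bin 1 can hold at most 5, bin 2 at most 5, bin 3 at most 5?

By stars and bars, unrestricted non-negative solutions to x_1+…+x_3 = 7 number C(7+2,2) = 36.
Subtract solutions that violate a single cap (substitute x_i' = x_i − (cap_i+1)): x_1 ≥ 6 gives C(3,2) = 3; x_2 ≥ 6 gives C(3,2) = 3; x_3 ≥ 6 gives C(3,2) = 3. Together 9.
No two caps can be exceeded simultaneously, so the pair terms are all 0.
By inclusion–exclusion the count is 36 − 9 + 0 = 27.

27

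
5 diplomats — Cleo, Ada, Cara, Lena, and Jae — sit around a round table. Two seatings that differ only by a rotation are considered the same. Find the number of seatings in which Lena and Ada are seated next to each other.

12

Treat {Lena, Ada} as one unit (2 internal orders) and seat the resulting 4 units around the table: (3)! circular arrangements.
So 2 × (3)! = 2 × 6 = 12.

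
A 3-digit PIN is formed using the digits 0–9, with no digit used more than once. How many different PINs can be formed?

720

Choose and order 3 of the 10 symbols: the first digit has 10 options, the next 9, then 8.
That product is 10 × 9 × 8 = 720.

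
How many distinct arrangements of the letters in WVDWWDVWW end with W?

With the last slot taken by W, it remains to arrange the other 8 letters (VDWWDVWW).
Those 8 letters have D appearing twice, V appearing twice, and W appearing 4 times, giving (8)!/(4!·2!·2!) = 420.

420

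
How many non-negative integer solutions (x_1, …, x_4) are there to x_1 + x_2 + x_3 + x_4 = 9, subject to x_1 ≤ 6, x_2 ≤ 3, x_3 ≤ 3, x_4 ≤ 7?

By stars and bars, unrestricted non-negative solutions to x_1+…+x_4 = 9 number C(9+3,3) = 220.
Subtract solutions that violate a single cap (substitute x_i' = x_i − (cap_i+1)): x_1 ≥ 7 gives C(5,3) = 10; x_2 ≥ 4 gives C(8,3) = 56; x_3 ≥ 4 gives C(8,3) = 56; x_4 ≥ 8 gives C(4,3) = 4. Together 126.
Add back pairs where two caps are both exceeded: 0 + 0 + 0 + 4 + 0 + 0 = 4.
By inclusion–exclusion the count is 220 − 126 + 4 = 98.

98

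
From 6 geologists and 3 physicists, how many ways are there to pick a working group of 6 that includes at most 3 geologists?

20

Split by how many geologists are chosen (0 through 3).
Sum: C(6,0)·C(3,6) + C(6,1)·C(3,5) + C(6,2)·C(3,4) + C(6,3)·C(3,3) = 0 + 0 + 0 + 20 = 20.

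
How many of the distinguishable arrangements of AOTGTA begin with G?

Fix G in the first position and arrange the remaining 5 letters.
Those 5 letters have A appearing twice and T appearing twice, giving (5)!/(2!·2!) = 30.

30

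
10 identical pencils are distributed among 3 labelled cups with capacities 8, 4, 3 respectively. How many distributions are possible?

17

Ignoring the caps, the number of non-negative solutions to x_1+…+x_3 = 10 is C(12,2) = 66.
Subtract solutions that violate a single cap (substitute x_i' = x_i − (cap_i+1)): x_1 ≥ 9 gives C(3,2) = 3; x_2 ≥ 5 gives C(7,2) = 21; x_3 ≥ 4 gives C(8,2) = 28. Together 52.
Add back pairs where two caps are both exceeded: 0 + 0 + 3 = 3.
By inclusion–exclusion the count is 66 − 52 + 3 = 17.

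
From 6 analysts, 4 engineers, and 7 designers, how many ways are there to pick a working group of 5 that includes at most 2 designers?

Split by how many designers are chosen (0 through 2).
Sum: C(7,0)·C(10,5) + C(7,1)·C(10,4) + C(7,2)·C(10,3) = 252 + 1470 + 2520 = 4242.

4242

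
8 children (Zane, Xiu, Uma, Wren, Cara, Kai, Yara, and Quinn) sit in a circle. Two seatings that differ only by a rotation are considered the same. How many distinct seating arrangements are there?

Seat Zane anywhere (absorbing the rotational symmetry), then permute the other 7: (7)! = 5040.

5040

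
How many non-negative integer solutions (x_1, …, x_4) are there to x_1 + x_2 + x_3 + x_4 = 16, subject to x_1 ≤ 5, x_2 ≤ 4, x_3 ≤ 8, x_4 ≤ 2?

By stars and bars, unrestricted non-negative solutions to x_1+…+x_4 = 16 number C(16+3,3) = 969.
Subtract solutions that violate a single cap (substitute x_i' = x_i − (cap_i+1)): x_1 ≥ 6 gives C(13,3) = 286; x_2 ≥ 5 gives C(14,3) = 364; x_3 ≥ 9 gives C(10,3) = 120; x_4 ≥ 3 gives C(16,3) = 560. Together 1330.
Add back pairs where two caps are both exceeded: 56 + 4 + 120 + 10 + 165 + 35 = 390.
Subtract triples: 0 + 10 + 0 + 0 = 10.
By inclusion–exclusion the count is 969 − 1330 + 390 − 10 = 19.

19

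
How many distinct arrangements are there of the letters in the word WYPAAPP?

420

WYPAAPP has 7 letters with A appearing twice and P appearing 3 times.
So there are 7! / (3!·2!) = 420 distinguishable arrangements.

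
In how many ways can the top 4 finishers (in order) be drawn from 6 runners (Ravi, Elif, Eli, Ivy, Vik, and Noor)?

This is an ordered selection of 4 from 6: P(6,4).
That gives 6 × 5 × 4 × 3 = 360.

360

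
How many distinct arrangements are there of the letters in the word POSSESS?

The 7 letters of POSSESS have repeats: S appearing 4 times.
So there are 7! / (4!) = 210 distinguishable arrangements.

210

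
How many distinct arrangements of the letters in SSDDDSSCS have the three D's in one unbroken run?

42

Treat the 3 copies of D as a single block. The multiset to arrange is then {DDD, C, S, S, S, S, S}, 7 items in all.
That gives (7)!/(5!) = 42 arrangements.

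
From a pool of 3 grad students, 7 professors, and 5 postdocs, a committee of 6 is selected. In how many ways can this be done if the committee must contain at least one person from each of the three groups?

With no constraint there are C(15,6) = 5005 possible selections.
Selections missing a whole group: no grad students → C(12,6) = 924; no professors → C(8,6) = 28; no postdocs → C(10,6) = 210.
Add back selections omitting two groups (i.e. drawn from a single group): C(3,6) + C(7,6) + C(5,6) = 7.
By inclusion–exclusion: 5005 − 1162 + 7 = 3850.

3850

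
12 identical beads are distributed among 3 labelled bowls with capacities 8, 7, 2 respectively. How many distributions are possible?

15

Without the upper bounds there are C(14,2) = 91 ways to split 12 among 3 bowls.
Subtract solutions that violate a single cap (substitute x_i' = x_i − (cap_i+1)): x_1 ≥ 9 gives C(5,2) = 10; x_2 ≥ 8 gives C(6,2) = 15; x_3 ≥ 3 gives C(11,2) = 55. Together 80.
Add back pairs where two caps are both exceeded: 0 + 1 + 3 = 4.
By inclusion–exclusion the count is 91 − 80 + 4 = 15.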